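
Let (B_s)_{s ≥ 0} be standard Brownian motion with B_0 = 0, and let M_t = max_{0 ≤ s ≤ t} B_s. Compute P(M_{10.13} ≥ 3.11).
P(M_{10.13} ≥ 3.11) = 2·P(B_{10.13} ≥ 3.11) = 2(1 − Φ(3.11/√10.13)) ≈ 0.3285

By the reflection principle for Brownian motion, P(M_t ≥ a) = 2 · P(B_t ≥ a) for a ≥ 0. Since B_t ~ N(0, t), P(B_t ≥ 3.11) = 1 − Φ(3.11/√t) = 1 − Φ(3.11/√10.13) = 1 − Φ(0.9771). So
  P(M_{10.13} ≥ 3.11) = 2(1 − Φ(0.9771)) ≈ 0.3285.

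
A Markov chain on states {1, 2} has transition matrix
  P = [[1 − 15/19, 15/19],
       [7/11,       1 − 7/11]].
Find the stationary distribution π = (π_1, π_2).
π_1 = 133/298, π_2 = 165/298

Solve πP = π with π_1 + π_2 = 1. From πP = π: π_1 · (1 − 15/19) + π_2 · 7/11 = π_1 ⇒ π_2 · 7/11 = π_1 · 15/19 ⇒ π_2/π_1 = (15/19)/(7/11) = 165/133. Together with π_1 + π_2 = 1:
  π_1 = (7/11)/(15/19 + 7/11) = (7/11)/(298/209) = 133/298,
  π_2 = (15/19)/(15/19 + 7/11) = (15/19)/(298/209) = 165/298.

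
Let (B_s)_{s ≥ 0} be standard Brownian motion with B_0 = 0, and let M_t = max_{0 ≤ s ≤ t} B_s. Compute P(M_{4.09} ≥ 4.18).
P(M_{4.09} ≥ 4.18) = 2·P(B_{4.09} ≥ 4.18) = 2(1 − Φ(4.18/√4.09)) ≈ 0.0387

By the reflection principle for Brownian motion, P(M_t ≥ a) = 2 · P(B_t ≥ a) for a ≥ 0. Since B_t ~ N(0, t), P(B_t ≥ 4.18) = 1 − Φ(4.18/√t) = 1 − Φ(4.18/√4.09) = 1 − Φ(2.0669). So
  P(M_{4.09} ≥ 4.18) = 2(1 − Φ(2.0669)) ≈ 0.0387.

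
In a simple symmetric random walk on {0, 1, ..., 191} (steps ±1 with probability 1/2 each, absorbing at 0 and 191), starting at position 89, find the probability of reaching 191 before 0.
P(hit 191 before 0) = 89/191

Let u_k = P(hit 191 before 0 | start at k). Then u_0 = 0, u_191 = 1, and u_k = u_{k-1}/2 + u_{k+1}/2 for 1 ≤ k ≤ 190. This harmonic recurrence is solved by u_k = k/191, giving u_89 = 89/191.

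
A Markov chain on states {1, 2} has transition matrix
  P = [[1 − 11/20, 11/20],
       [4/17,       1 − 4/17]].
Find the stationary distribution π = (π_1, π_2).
π_1 = 80/267, π_2 = 187/267

Solve πP = π with π_1 + π_2 = 1. From πP = π: π_1 · (1 − 11/20) + π_2 · 4/17 = π_1 ⇒ π_2 · 4/17 = π_1 · 11/20 ⇒ π_2/π_1 = (11/20)/(4/17) = 187/80. Together with π_1 + π_2 = 1:
  π_1 = (4/17)/(11/20 + 4/17) = (4/17)/(267/340) = 80/267,
  π_2 = (11/20)/(11/20 + 4/17) = (11/20)/(267/340) = 187/267.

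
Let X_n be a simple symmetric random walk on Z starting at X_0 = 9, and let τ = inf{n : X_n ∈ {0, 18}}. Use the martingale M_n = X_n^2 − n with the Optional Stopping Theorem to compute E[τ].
E[τ] = 81

M_n = X_n^2 − n is a martingale (since E[X_{n+1}^2 | F_n] = X_n^2 + 1). By OST (τ has finite mean in a bounded region), E[M_τ] = E[M_0] = X_0^2 − 0 = 9^2 = 81. Also E[M_τ] = E[X_τ^2] − E[τ]. The walk exits at 0 or 18, with P(hit 18 first) = 9/18, so E[X_τ^2] = 18^2 · 9/18 + 0 = 162. Thus E[τ] = E[X_τ^2] − E[M_τ] = 162 − 81 = 81 = 9(18 − 9) = 81.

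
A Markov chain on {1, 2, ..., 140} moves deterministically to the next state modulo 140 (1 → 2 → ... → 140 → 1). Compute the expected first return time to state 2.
E[T_2 | X_0 = 2] = 140

The chain cycles deterministically, so starting at state 2 it returns in exactly 140 steps. Equivalently, the stationary distribution is uniform π_j = 1/140 for every state j, so by Kac's formula E[T_2] = 1/π_2 = 140.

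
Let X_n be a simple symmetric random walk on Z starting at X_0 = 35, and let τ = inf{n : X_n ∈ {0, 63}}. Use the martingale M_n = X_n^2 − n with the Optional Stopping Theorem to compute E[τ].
E[τ] = 980

M_n = X_n^2 − n is a martingale (since E[X_{n+1}^2 | F_n] = X_n^2 + 1). By OST (τ has finite mean in a bounded region), E[M_τ] = E[M_0] = X_0^2 − 0 = 35^2 = 1225. Also E[M_τ] = E[X_τ^2] − E[τ]. The walk exits at 0 or 63, with P(hit 63 first) = 35/63, so E[X_τ^2] = 63^2 · 35/63 + 0 = 2205. Thus E[τ] = E[X_τ^2] − E[M_τ] = 2205 − 1225 = 980 = 35(63 − 35) = 980.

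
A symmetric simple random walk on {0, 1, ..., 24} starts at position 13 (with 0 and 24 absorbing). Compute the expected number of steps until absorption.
E[τ | X_0 = 13] = 143

Let v_k = E[τ | X_0 = k]. Boundary: v_0 = v_24 = 0. Recurrence: v_k = 1 + (v_{k-1} + v_{k+1})/2 for 1 ≤ k ≤ 23. The particular solution to v_k − (v_{k-1} + v_{k+1})/2 = 1 is v_k = −k^2. Adding homogeneous solution A + B k and matching boundaries gives v_k = k (24 − k). Substituting k = 13: v_13 = 13 · 11 = 143.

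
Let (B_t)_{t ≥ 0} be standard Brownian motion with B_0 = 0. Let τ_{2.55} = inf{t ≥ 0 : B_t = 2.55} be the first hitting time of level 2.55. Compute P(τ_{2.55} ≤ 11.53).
P(τ_{2.55} ≤ 11.53) = 2(1 − Φ(2.55/√11.53)) = 2(1 − Φ(0.7510)) ≈ 0.4527

By the reflection principle for standard BM, P(τ_b ≤ t) = 2 · P(B_t ≥ b). Since B_t ~ N(0, t), P(B_t ≥ 2.55) = 1 − Φ(2.55/√t) = 1 − Φ(2.55/√11.53) = 1 − Φ(0.7510) ≈ 0.22633. Doubling: P(τ_{2.55} ≤ 11.53) ≈ 2 · 0.22633 = 0.45266 ≈ 0.4527.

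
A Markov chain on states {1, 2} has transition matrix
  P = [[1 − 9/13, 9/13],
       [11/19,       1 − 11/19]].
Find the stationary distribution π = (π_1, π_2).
π_1 = 143/314, π_2 = 171/314

Solve πP = π with π_1 + π_2 = 1. From πP = π: π_1 · (1 − 9/13) + π_2 · 11/19 = π_1 ⇒ π_2 · 11/19 = π_1 · 9/13 ⇒ π_2/π_1 = (9/13)/(11/19) = 171/143. Together with π_1 + π_2 = 1:
  π_1 = (11/19)/(9/13 + 11/19) = (11/19)/(314/247) = 143/314,
  π_2 = (9/13)/(9/13 + 11/19) = (9/13)/(314/247) = 171/314.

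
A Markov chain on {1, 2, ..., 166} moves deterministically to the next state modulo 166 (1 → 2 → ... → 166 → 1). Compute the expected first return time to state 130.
E[T_130 | X_0 = 130] = 166

The chain cycles deterministically, so starting at state 130 it returns in exactly 166 steps. Equivalently, the stationary distribution is uniform π_j = 1/166 for every state j, so by Kac's formula E[T_130] = 1/π_130 = 166.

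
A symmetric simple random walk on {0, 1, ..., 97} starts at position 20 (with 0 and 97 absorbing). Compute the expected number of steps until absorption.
E[τ | X_0 = 20] = 1540

Let v_k = E[τ | X_0 = k]. Boundary: v_0 = v_97 = 0. Recurrence: v_k = 1 + (v_{k-1} + v_{k+1})/2 for 1 ≤ k ≤ 96. The particular solution to v_k − (v_{k-1} + v_{k+1})/2 = 1 is v_k = −k^2. Adding homogeneous solution A + B k and matching boundaries gives v_k = k (97 − k). Substituting k = 20: v_20 = 20 · 77 = 1540.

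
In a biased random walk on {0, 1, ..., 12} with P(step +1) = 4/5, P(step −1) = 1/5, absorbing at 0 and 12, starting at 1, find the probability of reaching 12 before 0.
P(hit 12 before 0) = (1 − (1/4)^1) / (1 − (1/4)^12) = 4194304/5592405

Let u_k denote P(reach 12 before 0 | start at k). Boundary: u_0 = 0, u_12 = 1. Recurrence: u_k = 4/5·u_{k+1} + 1/5·u_{k-1} for 1 ≤ k ≤ 11. Try u_k = A + B·r^k with r = q/p = (1/5)/(4/5) = 1/4. Substitution satisfies the recurrence; boundary conditions give:
  u_k = (1 − r^k) / (1 − r^N) = (1 − (1/4)^1) / (1 − (1/4)^12) = 4194304/5592405.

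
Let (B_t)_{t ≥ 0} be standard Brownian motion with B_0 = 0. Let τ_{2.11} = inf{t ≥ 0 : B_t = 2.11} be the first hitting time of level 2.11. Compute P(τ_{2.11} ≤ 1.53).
P(τ_{2.11} ≤ 1.53) = 2(1 − Φ(2.11/√1.53)) = 2(1 − Φ(1.7058)) ≈ 0.0880

By the reflection principle for standard BM, P(τ_b ≤ t) = 2 · P(B_t ≥ b). Since B_t ~ N(0, t), P(B_t ≥ 2.11) = 1 − Φ(2.11/√t) = 1 − Φ(2.11/√1.53) = 1 − Φ(1.7058) ≈ 0.04402. Doubling: P(τ_{2.11} ≤ 1.53) ≈ 2 · 0.04402 = 0.08804 ≈ 0.0880.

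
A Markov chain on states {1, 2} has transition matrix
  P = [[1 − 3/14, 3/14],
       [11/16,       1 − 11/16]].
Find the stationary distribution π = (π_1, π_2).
π_1 = 77/101, π_2 = 24/101

Solve πP = π with π_1 + π_2 = 1. From πP = π: π_1 · (1 − 3/14) + π_2 · 11/16 = π_1 ⇒ π_2 · 11/16 = π_1 · 3/14 ⇒ π_2/π_1 = (3/14)/(11/16) = 24/77. Together with π_1 + π_2 = 1:
  π_1 = (11/16)/(3/14 + 11/16) = (11/16)/(101/112) = 77/101,
  π_2 = (3/14)/(3/14 + 11/16) = (3/14)/(101/112) = 24/101.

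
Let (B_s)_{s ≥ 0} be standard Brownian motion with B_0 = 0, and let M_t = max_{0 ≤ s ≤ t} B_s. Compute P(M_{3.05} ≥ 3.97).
P(M_{3.05} ≥ 3.97) = 2·P(B_{3.05} ≥ 3.97) = 2(1 − Φ(3.97/√3.05)) ≈ 0.0230

By the reflection principle for Brownian motion, P(M_t ≥ a) = 2 · P(B_t ≥ a) for a ≥ 0. Since B_t ~ N(0, t), P(B_t ≥ 3.97) = 1 − Φ(3.97/√t) = 1 − Φ(3.97/√3.05) = 1 − Φ(2.2732). So
  P(M_{3.05} ≥ 3.97) = 2(1 − Φ(2.2732)) ≈ 0.0230.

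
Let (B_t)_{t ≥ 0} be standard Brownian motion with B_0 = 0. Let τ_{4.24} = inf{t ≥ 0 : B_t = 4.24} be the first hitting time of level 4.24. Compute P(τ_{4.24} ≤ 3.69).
P(τ_{4.24} ≤ 3.69) = 2(1 − Φ(4.24/√3.69)) = 2(1 − Φ(2.2073)) ≈ 0.0273

By the reflection principle for standard BM, P(τ_b ≤ t) = 2 · P(B_t ≥ b). Since B_t ~ N(0, t), P(B_t ≥ 4.24) = 1 − Φ(4.24/√t) = 1 − Φ(4.24/√3.69) = 1 − Φ(2.2073) ≈ 0.01365. Doubling: P(τ_{4.24} ≤ 3.69) ≈ 2 · 0.01365 = 0.02730 ≈ 0.0273.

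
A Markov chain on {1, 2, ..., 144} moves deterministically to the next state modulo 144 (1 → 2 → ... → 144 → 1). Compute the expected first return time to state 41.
E[T_41 | X_0 = 41] = 144

The chain cycles deterministically, so starting at state 41 it returns in exactly 144 steps. Equivalently, the stationary distribution is uniform π_j = 1/144 for every state j, so by Kac's formula E[T_41] = 1/π_41 = 144.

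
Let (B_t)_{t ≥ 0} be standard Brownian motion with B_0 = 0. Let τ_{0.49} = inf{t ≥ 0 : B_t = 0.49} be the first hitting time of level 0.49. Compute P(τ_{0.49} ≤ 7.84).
P(τ_{0.49} ≤ 7.84) = 2(1 − Φ(0.49/√7.84)) = 2(1 − Φ(0.1750)) ≈ 0.8611

By the reflection principle for standard BM, P(τ_b ≤ t) = 2 · P(B_t ≥ b). Since B_t ~ N(0, t), P(B_t ≥ 0.49) = 1 − Φ(0.49/√t) = 1 − Φ(0.49/√7.84) = 1 − Φ(0.1750) ≈ 0.43054. Doubling: P(τ_{0.49} ≤ 7.84) ≈ 2 · 0.43054 = 0.86108 ≈ 0.8611.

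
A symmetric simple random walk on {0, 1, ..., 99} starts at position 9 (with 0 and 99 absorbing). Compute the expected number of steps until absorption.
E[τ | X_0 = 9] = 810

Let v_k = E[τ | X_0 = k]. Boundary: v_0 = v_99 = 0. Recurrence: v_k = 1 + (v_{k-1} + v_{k+1})/2 for 1 ≤ k ≤ 98. The particular solution to v_k − (v_{k-1} + v_{k+1})/2 = 1 is v_k = −k^2. Adding homogeneous solution A + B k and matching boundaries gives v_k = k (99 − k). Substituting k = 9: v_9 = 9 · 90 = 810.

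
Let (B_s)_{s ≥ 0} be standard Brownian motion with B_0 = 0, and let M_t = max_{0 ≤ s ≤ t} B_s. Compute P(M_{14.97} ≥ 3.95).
P(M_{14.97} ≥ 3.95) = 2·P(B_{14.97} ≥ 3.95) = 2(1 − Φ(3.95/√14.97)) ≈ 0.3073

By the reflection principle for Brownian motion, P(M_t ≥ a) = 2 · P(B_t ≥ a) for a ≥ 0. Since B_t ~ N(0, t), P(B_t ≥ 3.95) = 1 − Φ(3.95/√t) = 1 − Φ(3.95/√14.97) = 1 − Φ(1.0209). So
  P(M_{14.97} ≥ 3.95) = 2(1 − Φ(1.0209)) ≈ 0.3073.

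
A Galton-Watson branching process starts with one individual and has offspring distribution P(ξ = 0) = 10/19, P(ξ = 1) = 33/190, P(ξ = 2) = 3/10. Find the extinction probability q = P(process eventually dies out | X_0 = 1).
q = 1

Mean offspring μ = 0·10/19 + 1·33/190 + 2·3/10 = 147/190 ≤ 1. For μ ≤ 1 with offspring not concentrated at 1, the Galton-Watson process goes extinct almost surely, so q = 1.
(Algebraic check: The pgf is f(s) = 10/19 + 33/190·s + 3/10·s². The extinction probability q is the smallest fixed point of f in [0, 1]. Setting s = f(s):
  3/10·s² + (33/190 − 1)·s + 10/19 = 0
  3/10·s² − (10/19 + 3/10)·s + 10/19 = 0
which factors as (s − 1)·(3/10·s − 10/19) = 0, giving roots s = 1 and s = (10/19)/(3/10) = 100/57. Since 100/57 ≥ 1, the smallest root in [0, 1] is s = 1.)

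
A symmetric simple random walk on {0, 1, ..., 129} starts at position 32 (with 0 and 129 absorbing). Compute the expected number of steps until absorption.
E[τ | X_0 = 32] = 3104

Let v_k = E[τ | X_0 = k]. Boundary: v_0 = v_129 = 0. Recurrence: v_k = 1 + (v_{k-1} + v_{k+1})/2 for 1 ≤ k ≤ 128. The particular solution to v_k − (v_{k-1} + v_{k+1})/2 = 1 is v_k = −k^2. Adding homogeneous solution A + B k and matching boundaries gives v_k = k (129 − k). Substituting k = 32: v_32 = 32 · 97 = 3104.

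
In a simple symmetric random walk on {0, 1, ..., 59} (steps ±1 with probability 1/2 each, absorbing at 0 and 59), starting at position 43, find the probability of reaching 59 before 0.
P(hit 59 before 0) = 43/59

Let u_k = P(hit 59 before 0 | start at k). Then u_0 = 0, u_59 = 1, and u_k = u_{k-1}/2 + u_{k+1}/2 for 1 ≤ k ≤ 58. This harmonic recurrence is solved by u_k = k/59, giving u_43 = 43/59.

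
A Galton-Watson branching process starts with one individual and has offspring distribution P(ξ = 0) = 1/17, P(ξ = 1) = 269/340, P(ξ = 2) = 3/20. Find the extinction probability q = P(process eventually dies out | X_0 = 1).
q = 20/51

The pgf is f(s) = 1/17 + 269/340·s + 3/20·s². The extinction probability q is the smallest fixed point of f in [0, 1]. Setting s = f(s):
  3/20·s² + (269/340 − 1)·s + 1/17 = 0
  3/20·s² − (1/17 + 3/20)·s + 1/17 = 0
which factors as (s − 1)·(3/20·s − 1/17) = 0, giving roots s = 1 and s = (1/17)/(3/20) = 20/51.
Mean offspring μ = 269/340 + 2·3/20 = 371/340 > 1 (supercritical), so q < 1. The extinction probability is the smaller root: q = (1/17)/(3/20) = 20/51.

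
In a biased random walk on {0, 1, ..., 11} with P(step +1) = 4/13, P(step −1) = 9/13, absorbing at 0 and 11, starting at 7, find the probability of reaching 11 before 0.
P(hit 11 before 0) = (1 − (9/4)^7) / (1 − (9/4)^11) = 244049152/6275373061

Let u_k denote P(reach 11 before 0 | start at k). Boundary: u_0 = 0, u_11 = 1. Recurrence: u_k = 4/13·u_{k+1} + 9/13·u_{k-1} for 1 ≤ k ≤ 10. Try u_k = A + B·r^k with r = q/p = (9/13)/(4/13) = 9/4. Substitution satisfies the recurrence; boundary conditions give:
  u_k = (1 − r^k) / (1 − r^N) = (1 − (9/4)^7) / (1 − (9/4)^11) = 244049152/6275373061.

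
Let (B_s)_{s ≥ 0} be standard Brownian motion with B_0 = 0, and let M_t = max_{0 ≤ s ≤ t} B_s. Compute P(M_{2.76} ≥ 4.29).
P(M_{2.76} ≥ 4.29) = 2·P(B_{2.76} ≥ 4.29) = 2(1 − Φ(4.29/√2.76)) ≈ 0.0098

By the reflection principle for Brownian motion, P(M_t ≥ a) = 2 · P(B_t ≥ a) for a ≥ 0. Since B_t ~ N(0, t), P(B_t ≥ 4.29) = 1 − Φ(4.29/√t) = 1 − Φ(4.29/√2.76) = 1 − Φ(2.5823). So
  P(M_{2.76} ≥ 4.29) = 2(1 − Φ(2.5823)) ≈ 0.0098.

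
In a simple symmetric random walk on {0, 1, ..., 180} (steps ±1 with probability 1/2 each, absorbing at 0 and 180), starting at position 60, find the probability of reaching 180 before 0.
P(hit 180 before 0) = 60/180 = 1/3

Let u_k = P(hit 180 before 0 | start at k). Then u_0 = 0, u_180 = 1, and u_k = u_{k-1}/2 + u_{k+1}/2 for 1 ≤ k ≤ 179. This harmonic recurrence is solved by u_k = k/180, giving u_60 = 60/180 = 1/3.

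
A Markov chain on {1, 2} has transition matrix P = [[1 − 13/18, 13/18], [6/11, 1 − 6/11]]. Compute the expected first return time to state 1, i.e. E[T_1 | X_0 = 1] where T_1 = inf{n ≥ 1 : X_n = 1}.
E[T_1 | X_0 = 1] = 1/π_1 = 251/108

For an irreducible recurrent Markov chain with stationary distribution π, E[T_i | X_0 = i] = 1/π_i (Kac's formula). Here π_1 = (6/11)/(13/18 + 6/11) = (6/11)/(251/198) = 108/251, so E[T_1 | X_0 = 1] = 1/π_1 = (13/18 + 6/11)/(6/11) = (251/198)/(6/11) = 251/108.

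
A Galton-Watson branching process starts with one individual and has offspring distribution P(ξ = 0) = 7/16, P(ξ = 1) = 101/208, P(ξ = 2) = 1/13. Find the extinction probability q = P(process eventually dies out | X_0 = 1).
q = 1

Mean offspring μ = 0·7/16 + 1·101/208 + 2·1/13 = 133/208 ≤ 1. For μ ≤ 1 with offspring not concentrated at 1, the Galton-Watson process goes extinct almost surely, so q = 1.
(Algebraic check: The pgf is f(s) = 7/16 + 101/208·s + 1/13·s². The extinction probability q is the smallest fixed point of f in [0, 1]. Setting s = f(s):
  1/13·s² + (101/208 − 1)·s + 7/16 = 0
  1/13·s² − (7/16 + 1/13)·s + 7/16 = 0
which factors as (s − 1)·(1/13·s − 7/16) = 0, giving roots s = 1 and s = (7/16)/(1/13) = 91/16. Since 91/16 ≥ 1, the smallest root in [0, 1] is s = 1.)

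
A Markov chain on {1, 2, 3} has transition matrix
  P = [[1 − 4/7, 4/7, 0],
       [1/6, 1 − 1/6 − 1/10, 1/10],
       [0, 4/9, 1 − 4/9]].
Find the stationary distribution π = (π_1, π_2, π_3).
π = (5/26, 60/91, 27/182)

This is a birth-death chain on three states, which satisfies detailed balance: π_1 · P_{12} = π_2 · P_{21} and π_2 · P_{23} = π_3 · P_{32}.
From π_1 · 4/7 = π_2 · 1/6: π_2/π_1 = (4/7)/(1/6) = 24/7.
From π_2 · 1/10 = π_3 · 4/9: π_3/π_2 = (1/10)/(4/9) = 9/40.
Take π_1 proportional to 1; then unnormalized π = (1, 24/7, 27/35). Normalize by dividing by the sum 26/5:
  π = (5/26, 60/91, 27/182).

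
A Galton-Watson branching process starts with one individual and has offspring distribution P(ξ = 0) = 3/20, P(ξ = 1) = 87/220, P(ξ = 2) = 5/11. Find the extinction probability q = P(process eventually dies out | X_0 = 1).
q = 33/100

The pgf is f(s) = 3/20 + 87/220·s + 5/11·s². The extinction probability q is the smallest fixed point of f in [0, 1]. Setting s = f(s):
  5/11·s² + (87/220 − 1)·s + 3/20 = 0
  5/11·s² − (3/20 + 5/11)·s + 3/20 = 0
which factors as (s − 1)·(5/11·s − 3/20) = 0, giving roots s = 1 and s = (3/20)/(5/11) = 33/100.
Mean offspring μ = 87/220 + 2·5/11 = 287/220 > 1 (supercritical), so q < 1. The extinction probability is the smaller root: q = (3/20)/(5/11) = 33/100.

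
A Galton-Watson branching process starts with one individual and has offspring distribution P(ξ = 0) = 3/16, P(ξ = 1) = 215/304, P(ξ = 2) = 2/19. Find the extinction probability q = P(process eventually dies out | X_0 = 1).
q = 1

Mean offspring μ = 0·3/16 + 1·215/304 + 2·2/19 = 279/304 ≤ 1. For μ ≤ 1 with offspring not concentrated at 1, the Galton-Watson process goes extinct almost surely, so q = 1.
(Algebraic check: The pgf is f(s) = 3/16 + 215/304·s + 2/19·s². The extinction probability q is the smallest fixed point of f in [0, 1]. Setting s = f(s):
  2/19·s² + (215/304 − 1)·s + 3/16 = 0
  2/19·s² − (3/16 + 2/19)·s + 3/16 = 0
which factors as (s − 1)·(2/19·s − 3/16) = 0, giving roots s = 1 and s = (3/16)/(2/19) = 57/32. Since 57/32 ≥ 1, the smallest root in [0, 1] is s = 1.)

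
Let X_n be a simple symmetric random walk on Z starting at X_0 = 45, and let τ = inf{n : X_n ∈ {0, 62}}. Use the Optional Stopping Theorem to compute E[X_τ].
E[X_τ] = 45

X_n is a martingale and τ is a bounded-mean stopping time (indeed τ is finite a.s. with bounded expectation since the walk is in a bounded region). By the OST, E[X_τ] = E[X_0] = 45. Equivalently: E[X_τ] = 62 · P(hit 62 first) + 0 · P(hit 0 first) = 62 · (45/62) = 45.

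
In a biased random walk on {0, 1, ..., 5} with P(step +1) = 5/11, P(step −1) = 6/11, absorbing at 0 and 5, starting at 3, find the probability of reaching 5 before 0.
P(hit 5 before 0) = (1 − (6/5)^3) / (1 − (6/5)^5) = 2275/4651

Let u_k denote P(reach 5 before 0 | start at k). Boundary: u_0 = 0, u_5 = 1. Recurrence: u_k = 5/11·u_{k+1} + 6/11·u_{k-1} for 1 ≤ k ≤ 4. Try u_k = A + B·r^k with r = q/p = (6/11)/(5/11) = 6/5. Substitution satisfies the recurrence; boundary conditions give:
  u_k = (1 − r^k) / (1 − r^N) = (1 − (6/5)^3) / (1 − (6/5)^5) = 2275/4651.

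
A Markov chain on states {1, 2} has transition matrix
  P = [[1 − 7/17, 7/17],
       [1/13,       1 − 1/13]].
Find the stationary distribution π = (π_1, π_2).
π_1 = 17/108, π_2 = 91/108

Solve πP = π with π_1 + π_2 = 1. From πP = π: π_1 · (1 − 7/17) + π_2 · 1/13 = π_1 ⇒ π_2 · 1/13 = π_1 · 7/17 ⇒ π_2/π_1 = (7/17)/(1/13) = 91/17. Together with π_1 + π_2 = 1:
  π_1 = (1/13)/(7/17 + 1/13) = (1/13)/(108/221) = 17/108,
  π_2 = (7/17)/(7/17 + 1/13) = (7/17)/(108/221) = 91/108.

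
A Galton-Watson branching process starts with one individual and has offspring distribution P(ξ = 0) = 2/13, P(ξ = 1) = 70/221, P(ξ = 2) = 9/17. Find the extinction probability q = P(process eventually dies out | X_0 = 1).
q = 34/117

The pgf is f(s) = 2/13 + 70/221·s + 9/17·s². The extinction probability q is the smallest fixed point of f in [0, 1]. Setting s = f(s):
  9/17·s² + (70/221 − 1)·s + 2/13 = 0
  9/17·s² − (2/13 + 9/17)·s + 2/13 = 0
which factors as (s − 1)·(9/17·s − 2/13) = 0, giving roots s = 1 and s = (2/13)/(9/17) = 34/117.
Mean offspring μ = 70/221 + 2·9/17 = 304/221 > 1 (supercritical), so q < 1. The extinction probability is the smaller root: q = (2/13)/(9/17) = 34/117.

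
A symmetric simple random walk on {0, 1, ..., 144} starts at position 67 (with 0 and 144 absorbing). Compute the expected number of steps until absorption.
E[τ | X_0 = 67] = 5159

Let v_k = E[τ | X_0 = k]. Boundary: v_0 = v_144 = 0. Recurrence: v_k = 1 + (v_{k-1} + v_{k+1})/2 for 1 ≤ k ≤ 143. The particular solution to v_k − (v_{k-1} + v_{k+1})/2 = 1 is v_k = −k^2. Adding homogeneous solution A + B k and matching boundaries gives v_k = k (144 − k). Substituting k = 67: v_67 = 67 · 77 = 5159.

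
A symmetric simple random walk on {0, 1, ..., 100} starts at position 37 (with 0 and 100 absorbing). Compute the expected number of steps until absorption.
E[τ | X_0 = 37] = 2331

Let v_k = E[τ | X_0 = k]. Boundary: v_0 = v_100 = 0. Recurrence: v_k = 1 + (v_{k-1} + v_{k+1})/2 for 1 ≤ k ≤ 99. The particular solution to v_k − (v_{k-1} + v_{k+1})/2 = 1 is v_k = −k^2. Adding homogeneous solution A + B k and matching boundaries gives v_k = k (100 − k). Substituting k = 37: v_37 = 37 · 63 = 2331.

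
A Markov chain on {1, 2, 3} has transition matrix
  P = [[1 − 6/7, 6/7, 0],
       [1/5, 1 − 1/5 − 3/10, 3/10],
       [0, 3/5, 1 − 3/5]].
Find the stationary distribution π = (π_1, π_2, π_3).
π = (7/52, 15/26, 15/52)

This is a birth-death chain on three states, which satisfies detailed balance: π_1 · P_{12} = π_2 · P_{21} and π_2 · P_{23} = π_3 · P_{32}.
From π_1 · 6/7 = π_2 · 1/5: π_2/π_1 = (6/7)/(1/5) = 30/7.
From π_2 · 3/10 = π_3 · 3/5: π_3/π_2 = (3/10)/(3/5) = 1/2.
Take π_1 proportional to 1; then unnormalized π = (1, 30/7, 15/7). Normalize by dividing by the sum 52/7:
  π = (7/52, 15/26, 15/52).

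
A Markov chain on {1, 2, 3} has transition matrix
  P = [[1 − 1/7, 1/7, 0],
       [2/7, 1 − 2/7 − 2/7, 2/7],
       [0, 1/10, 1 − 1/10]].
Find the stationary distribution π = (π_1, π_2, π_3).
π = (14/41, 7/41, 20/41)

This is a birth-death chain on three states, which satisfies detailed balance: π_1 · P_{12} = π_2 · P_{21} and π_2 · P_{23} = π_3 · P_{32}.
From π_1 · 1/7 = π_2 · 2/7: π_2/π_1 = (1/7)/(2/7) = 1/2.
From π_2 · 2/7 = π_3 · 1/10: π_3/π_2 = (2/7)/(1/10) = 20/7.
Take π_1 proportional to 1; then unnormalized π = (1, 1/2, 10/7). Normalize by dividing by the sum 41/14:
  π = (14/41, 7/41, 20/41).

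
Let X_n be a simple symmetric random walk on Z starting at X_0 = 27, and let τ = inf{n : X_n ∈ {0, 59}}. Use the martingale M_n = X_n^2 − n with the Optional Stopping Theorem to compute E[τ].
E[τ] = 864

M_n = X_n^2 − n is a martingale (since E[X_{n+1}^2 | F_n] = X_n^2 + 1). By OST (τ has finite mean in a bounded region), E[M_τ] = E[M_0] = X_0^2 − 0 = 27^2 = 729. Also E[M_τ] = E[X_τ^2] − E[τ]. The walk exits at 0 or 59, with P(hit 59 first) = 27/59, so E[X_τ^2] = 59^2 · 27/59 + 0 = 1593. Thus E[τ] = E[X_τ^2] − E[M_τ] = 1593 − 729 = 864 = 27(59 − 27) = 864.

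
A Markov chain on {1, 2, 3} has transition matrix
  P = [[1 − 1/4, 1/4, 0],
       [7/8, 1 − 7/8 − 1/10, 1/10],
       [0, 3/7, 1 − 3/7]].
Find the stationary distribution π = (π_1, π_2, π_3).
π = (105/142, 15/71, 7/142)

This is a birth-death chain on three states, which satisfies detailed balance: π_1 · P_{12} = π_2 · P_{21} and π_2 · P_{23} = π_3 · P_{32}.
From π_1 · 1/4 = π_2 · 7/8: π_2/π_1 = (1/4)/(7/8) = 2/7.
From π_2 · 1/10 = π_3 · 3/7: π_3/π_2 = (1/10)/(3/7) = 7/30.
Take π_1 proportional to 1; then unnormalized π = (1, 2/7, 1/15). Normalize by dividing by the sum 142/105:
  π = (105/142, 15/71, 7/142).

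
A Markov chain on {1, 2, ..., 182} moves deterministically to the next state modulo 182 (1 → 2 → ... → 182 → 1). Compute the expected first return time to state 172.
E[T_172 | X_0 = 172] = 182

The chain cycles deterministically, so starting at state 172 it returns in exactly 182 steps. Equivalently, the stationary distribution is uniform π_j = 1/182 for every state j, so by Kac's formula E[T_172] = 1/π_172 = 182.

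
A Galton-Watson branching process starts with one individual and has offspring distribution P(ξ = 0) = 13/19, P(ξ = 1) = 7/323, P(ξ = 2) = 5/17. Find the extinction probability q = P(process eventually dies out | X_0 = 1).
q = 1

Mean offspring μ = 0·13/19 + 1·7/323 + 2·5/17 = 197/323 ≤ 1. For μ ≤ 1 with offspring not concentrated at 1, the Galton-Watson process goes extinct almost surely, so q = 1.
(Algebraic check: The pgf is f(s) = 13/19 + 7/323·s + 5/17·s². The extinction probability q is the smallest fixed point of f in [0, 1]. Setting s = f(s):
  5/17·s² + (7/323 − 1)·s + 13/19 = 0
  5/17·s² − (13/19 + 5/17)·s + 13/19 = 0
which factors as (s − 1)·(5/17·s − 13/19) = 0, giving roots s = 1 and s = (13/19)/(5/17) = 221/95. Since 221/95 ≥ 1, the smallest root in [0, 1] is s = 1.)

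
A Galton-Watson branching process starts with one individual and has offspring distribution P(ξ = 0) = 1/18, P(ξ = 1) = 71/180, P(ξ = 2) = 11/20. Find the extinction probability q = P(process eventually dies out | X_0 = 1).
q = 10/99

The pgf is f(s) = 1/18 + 71/180·s + 11/20·s². The extinction probability q is the smallest fixed point of f in [0, 1]. Setting s = f(s):
  11/20·s² + (71/180 − 1)·s + 1/18 = 0
  11/20·s² − (1/18 + 11/20)·s + 1/18 = 0
which factors as (s − 1)·(11/20·s − 1/18) = 0, giving roots s = 1 and s = (1/18)/(11/20) = 10/99.
Mean offspring μ = 71/180 + 2·11/20 = 269/180 > 1 (supercritical), so q < 1. The extinction probability is the smaller root: q = (1/18)/(11/20) = 10/99.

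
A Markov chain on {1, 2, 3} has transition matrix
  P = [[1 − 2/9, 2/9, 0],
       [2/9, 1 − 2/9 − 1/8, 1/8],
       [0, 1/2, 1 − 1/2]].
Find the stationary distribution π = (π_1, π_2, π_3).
π = (4/9, 4/9, 1/9)

This is a birth-death chain on three states, which satisfies detailed balance: π_1 · P_{12} = π_2 · P_{21} and π_2 · P_{23} = π_3 · P_{32}.
From π_1 · 2/9 = π_2 · 2/9: π_2/π_1 = (2/9)/(2/9) = 1.
From π_2 · 1/8 = π_3 · 1/2: π_3/π_2 = (1/8)/(1/2) = 1/4.
Take π_1 proportional to 1; then unnormalized π = (1, 1, 1/4). Normalize by dividing by the sum 9/4:
  π = (4/9, 4/9, 1/9).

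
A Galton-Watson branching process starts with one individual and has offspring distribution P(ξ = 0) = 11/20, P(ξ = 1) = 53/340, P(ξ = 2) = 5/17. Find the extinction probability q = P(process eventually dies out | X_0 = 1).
q = 1

Mean offspring μ = 0·11/20 + 1·53/340 + 2·5/17 = 253/340 ≤ 1. For μ ≤ 1 with offspring not concentrated at 1, the Galton-Watson process goes extinct almost surely, so q = 1.
(Algebraic check: The pgf is f(s) = 11/20 + 53/340·s + 5/17·s². The extinction probability q is the smallest fixed point of f in [0, 1]. Setting s = f(s):
  5/17·s² + (53/340 − 1)·s + 11/20 = 0
  5/17·s² − (11/20 + 5/17)·s + 11/20 = 0
which factors as (s − 1)·(5/17·s − 11/20) = 0, giving roots s = 1 and s = (11/20)/(5/17) = 187/100. Since 187/100 ≥ 1, the smallest root in [0, 1] is s = 1.)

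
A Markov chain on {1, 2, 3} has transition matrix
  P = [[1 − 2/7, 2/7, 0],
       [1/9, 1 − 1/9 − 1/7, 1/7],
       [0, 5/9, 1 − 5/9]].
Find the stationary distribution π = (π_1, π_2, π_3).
π = (245/1037, 630/1037, 162/1037)

This is a birth-death chain on three states, which satisfies detailed balance: π_1 · P_{12} = π_2 · P_{21} and π_2 · P_{23} = π_3 · P_{32}.
From π_1 · 2/7 = π_2 · 1/9: π_2/π_1 = (2/7)/(1/9) = 18/7.
From π_2 · 1/7 = π_3 · 5/9: π_3/π_2 = (1/7)/(5/9) = 9/35.
Take π_1 proportional to 1; then unnormalized π = (1, 18/7, 162/245). Normalize by dividing by the sum 1037/245:
  π = (245/1037, 630/1037, 162/1037).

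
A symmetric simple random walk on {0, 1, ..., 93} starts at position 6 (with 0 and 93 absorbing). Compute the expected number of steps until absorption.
E[τ | X_0 = 6] = 522

Let v_k = E[τ | X_0 = k]. Boundary: v_0 = v_93 = 0. Recurrence: v_k = 1 + (v_{k-1} + v_{k+1})/2 for 1 ≤ k ≤ 92. The particular solution to v_k − (v_{k-1} + v_{k+1})/2 = 1 is v_k = −k^2. Adding homogeneous solution A + B k and matching boundaries gives v_k = k (93 − k). Substituting k = 6: v_6 = 6 · 87 = 522.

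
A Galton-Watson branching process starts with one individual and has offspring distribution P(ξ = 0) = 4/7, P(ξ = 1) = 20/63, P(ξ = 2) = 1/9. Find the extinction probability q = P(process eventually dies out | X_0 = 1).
q = 1

Mean offspring μ = 0·4/7 + 1·20/63 + 2·1/9 = 34/63 ≤ 1. For μ ≤ 1 with offspring not concentrated at 1, the Galton-Watson process goes extinct almost surely, so q = 1.
(Algebraic check: The pgf is f(s) = 4/7 + 20/63·s + 1/9·s². The extinction probability q is the smallest fixed point of f in [0, 1]. Setting s = f(s):
  1/9·s² + (20/63 − 1)·s + 4/7 = 0
  1/9·s² − (4/7 + 1/9)·s + 4/7 = 0
which factors as (s − 1)·(1/9·s − 4/7) = 0, giving roots s = 1 and s = (4/7)/(1/9) = 36/7. Since 36/7 ≥ 1, the smallest root in [0, 1] is s = 1.)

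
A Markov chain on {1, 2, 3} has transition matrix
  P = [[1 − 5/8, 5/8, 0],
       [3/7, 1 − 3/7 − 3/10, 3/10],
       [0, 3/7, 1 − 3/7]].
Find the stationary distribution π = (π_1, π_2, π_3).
π = (48/167, 70/167, 49/167)

This is a birth-death chain on three states, which satisfies detailed balance: π_1 · P_{12} = π_2 · P_{21} and π_2 · P_{23} = π_3 · P_{32}.
From π_1 · 5/8 = π_2 · 3/7: π_2/π_1 = (5/8)/(3/7) = 35/24.
From π_2 · 3/10 = π_3 · 3/7: π_3/π_2 = (3/10)/(3/7) = 7/10.
Take π_1 proportional to 1; then unnormalized π = (1, 35/24, 49/48). Normalize by dividing by the sum 167/48:
  π = (48/167, 70/167, 49/167).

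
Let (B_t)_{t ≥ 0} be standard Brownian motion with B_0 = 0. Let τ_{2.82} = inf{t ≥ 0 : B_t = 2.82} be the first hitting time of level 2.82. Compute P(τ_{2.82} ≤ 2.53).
P(τ_{2.82} ≤ 2.53) = 2(1 − Φ(2.82/√2.53)) = 2(1 − Φ(1.7729)) ≈ 0.0762

By the reflection principle for standard BM, P(τ_b ≤ t) = 2 · P(B_t ≥ b). Since B_t ~ N(0, t), P(B_t ≥ 2.82) = 1 − Φ(2.82/√t) = 1 − Φ(2.82/√2.53) = 1 − Φ(1.7729) ≈ 0.03812. Doubling: P(τ_{2.82} ≤ 2.53) ≈ 2 · 0.03812 = 0.07624 ≈ 0.0762.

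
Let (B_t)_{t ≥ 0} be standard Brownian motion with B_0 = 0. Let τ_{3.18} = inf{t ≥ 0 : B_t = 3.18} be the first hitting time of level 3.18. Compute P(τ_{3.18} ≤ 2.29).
P(τ_{3.18} ≤ 2.29) = 2(1 − Φ(3.18/√2.29)) = 2(1 − Φ(2.1014)) ≈ 0.0356

By the reflection principle for standard BM, P(τ_b ≤ t) = 2 · P(B_t ≥ b). Since B_t ~ N(0, t), P(B_t ≥ 3.18) = 1 − Φ(3.18/√t) = 1 − Φ(3.18/√2.29) = 1 − Φ(2.1014) ≈ 0.01780. Doubling: P(τ_{3.18} ≤ 2.29) ≈ 2 · 0.01780 = 0.03560 ≈ 0.0356.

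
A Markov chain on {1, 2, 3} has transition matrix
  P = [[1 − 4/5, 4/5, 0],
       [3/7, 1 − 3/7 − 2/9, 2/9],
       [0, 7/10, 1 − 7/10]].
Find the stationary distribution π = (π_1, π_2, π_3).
π = (135/467, 252/467, 80/467)

This is a birth-death chain on three states, which satisfies detailed balance: π_1 · P_{12} = π_2 · P_{21} and π_2 · P_{23} = π_3 · P_{32}.
From π_1 · 4/5 = π_2 · 3/7: π_2/π_1 = (4/5)/(3/7) = 28/15.
From π_2 · 2/9 = π_3 · 7/10: π_3/π_2 = (2/9)/(7/10) = 20/63.
Take π_1 proportional to 1; then unnormalized π = (1, 28/15, 16/27). Normalize by dividing by the sum 467/135:
  π = (135/467, 252/467, 80/467).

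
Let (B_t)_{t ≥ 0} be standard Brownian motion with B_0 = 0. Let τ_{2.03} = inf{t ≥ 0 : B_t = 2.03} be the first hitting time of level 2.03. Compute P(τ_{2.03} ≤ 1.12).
P(τ_{2.03} ≤ 1.12) = 2(1 − Φ(2.03/√1.12)) = 2(1 − Φ(1.9182)) ≈ 0.0551

By the reflection principle for standard BM, P(τ_b ≤ t) = 2 · P(B_t ≥ b). Since B_t ~ N(0, t), P(B_t ≥ 2.03) = 1 − Φ(2.03/√t) = 1 − Φ(2.03/√1.12) = 1 − Φ(1.9182) ≈ 0.02754. Doubling: P(τ_{2.03} ≤ 1.12) ≈ 2 · 0.02754 = 0.05508 ≈ 0.0551.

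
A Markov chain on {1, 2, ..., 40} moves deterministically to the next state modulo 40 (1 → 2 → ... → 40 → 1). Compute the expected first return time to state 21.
E[T_21 | X_0 = 21] = 40

The chain cycles deterministically, so starting at state 21 it returns in exactly 40 steps. Equivalently, the stationary distribution is uniform π_j = 1/40 for every state j, so by Kac's formula E[T_21] = 1/π_21 = 40.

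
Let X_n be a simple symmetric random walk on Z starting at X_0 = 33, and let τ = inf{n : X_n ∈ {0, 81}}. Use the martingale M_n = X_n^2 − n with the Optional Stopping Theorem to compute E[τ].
E[τ] = 1584

M_n = X_n^2 − n is a martingale (since E[X_{n+1}^2 | F_n] = X_n^2 + 1). By OST (τ has finite mean in a bounded region), E[M_τ] = E[M_0] = X_0^2 − 0 = 33^2 = 1089. Also E[M_τ] = E[X_τ^2] − E[τ]. The walk exits at 0 or 81, with P(hit 81 first) = 33/81, so E[X_τ^2] = 81^2 · 33/81 + 0 = 2673. Thus E[τ] = E[X_τ^2] − E[M_τ] = 2673 − 1089 = 1584 = 33(81 − 33) = 1584.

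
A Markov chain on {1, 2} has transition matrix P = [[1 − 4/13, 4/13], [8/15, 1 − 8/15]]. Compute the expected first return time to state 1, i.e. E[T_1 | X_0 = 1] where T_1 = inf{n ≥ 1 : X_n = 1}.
E[T_1 | X_0 = 1] = 1/π_1 = 41/26

For an irreducible recurrent Markov chain with stationary distribution π, E[T_i | X_0 = i] = 1/π_i (Kac's formula). Here π_1 = (8/15)/(4/13 + 8/15) = (8/15)/(164/195) = 26/41, so E[T_1 | X_0 = 1] = 1/π_1 = (4/13 + 8/15)/(8/15) = (164/195)/(8/15) = 41/26.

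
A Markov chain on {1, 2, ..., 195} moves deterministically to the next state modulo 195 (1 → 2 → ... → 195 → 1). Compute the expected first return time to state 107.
E[T_107 | X_0 = 107] = 195

The chain cycles deterministically, so starting at state 107 it returns in exactly 195 steps. Equivalently, the stationary distribution is uniform π_j = 1/195 for every state j, so by Kac's formula E[T_107] = 1/π_107 = 195.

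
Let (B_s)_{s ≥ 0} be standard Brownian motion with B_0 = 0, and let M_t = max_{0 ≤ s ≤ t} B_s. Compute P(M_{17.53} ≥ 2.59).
P(M_{17.53} ≥ 2.59) = 2·P(B_{17.53} ≥ 2.59) = 2(1 − Φ(2.59/√17.53)) ≈ 0.5362

By the reflection principle for Brownian motion, P(M_t ≥ a) = 2 · P(B_t ≥ a) for a ≥ 0. Since B_t ~ N(0, t), P(B_t ≥ 2.59) = 1 − Φ(2.59/√t) = 1 − Φ(2.59/√17.53) = 1 − Φ(0.6186). So
  P(M_{17.53} ≥ 2.59) = 2(1 − Φ(0.6186)) ≈ 0.5362.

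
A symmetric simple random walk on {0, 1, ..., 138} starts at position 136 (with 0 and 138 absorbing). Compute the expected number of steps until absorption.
E[τ | X_0 = 136] = 272

Let v_k = E[τ | X_0 = k]. Boundary: v_0 = v_138 = 0. Recurrence: v_k = 1 + (v_{k-1} + v_{k+1})/2 for 1 ≤ k ≤ 137. The particular solution to v_k − (v_{k-1} + v_{k+1})/2 = 1 is v_k = −k^2. Adding homogeneous solution A + B k and matching boundaries gives v_k = k (138 − k). Substituting k = 136: v_136 = 136 · 2 = 272.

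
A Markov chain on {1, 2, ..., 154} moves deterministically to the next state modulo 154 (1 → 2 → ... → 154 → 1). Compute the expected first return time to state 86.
E[T_86 | X_0 = 86] = 154

The chain cycles deterministically, so starting at state 86 it returns in exactly 154 steps. Equivalently, the stationary distribution is uniform π_j = 1/154 for every state j, so by Kac's formula E[T_86] = 1/π_86 = 154.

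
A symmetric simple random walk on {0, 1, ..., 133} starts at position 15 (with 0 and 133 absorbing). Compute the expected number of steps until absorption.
E[τ | X_0 = 15] = 1770

Let v_k = E[τ | X_0 = k]. Boundary: v_0 = v_133 = 0. Recurrence: v_k = 1 + (v_{k-1} + v_{k+1})/2 for 1 ≤ k ≤ 132. The particular solution to v_k − (v_{k-1} + v_{k+1})/2 = 1 is v_k = −k^2. Adding homogeneous solution A + B k and matching boundaries gives v_k = k (133 − k). Substituting k = 15: v_15 = 15 · 118 = 1770.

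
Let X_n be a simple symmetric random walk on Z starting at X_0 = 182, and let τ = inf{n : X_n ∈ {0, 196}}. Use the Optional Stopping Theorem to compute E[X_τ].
E[X_τ] = 182

X_n is a martingale and τ is a bounded-mean stopping time (indeed τ is finite a.s. with bounded expectation since the walk is in a bounded region). By the OST, E[X_τ] = E[X_0] = 182. Equivalently: E[X_τ] = 196 · P(hit 196 first) + 0 · P(hit 0 first) = 196 · (182/196) = 182.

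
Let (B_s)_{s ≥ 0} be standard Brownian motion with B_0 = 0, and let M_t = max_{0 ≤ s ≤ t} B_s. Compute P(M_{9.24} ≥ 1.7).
P(M_{9.24} ≥ 1.7) = 2·P(B_{9.24} ≥ 1.7) = 2(1 − Φ(1.7/√9.24)) ≈ 0.5760

By the reflection principle for Brownian motion, P(M_t ≥ a) = 2 · P(B_t ≥ a) for a ≥ 0. Since B_t ~ N(0, t), P(B_t ≥ 1.7) = 1 − Φ(1.7/√t) = 1 − Φ(1.7/√9.24) = 1 − Φ(0.5593). So
  P(M_{9.24} ≥ 1.7) = 2(1 − Φ(0.5593)) ≈ 0.5760.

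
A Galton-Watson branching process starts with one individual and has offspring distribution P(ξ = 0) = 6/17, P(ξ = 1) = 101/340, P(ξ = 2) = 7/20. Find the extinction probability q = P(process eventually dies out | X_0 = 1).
q = 1

Mean offspring μ = 0·6/17 + 1·101/340 + 2·7/20 = 339/340 ≤ 1. For μ ≤ 1 with offspring not concentrated at 1, the Galton-Watson process goes extinct almost surely, so q = 1.
(Algebraic check: The pgf is f(s) = 6/17 + 101/340·s + 7/20·s². The extinction probability q is the smallest fixed point of f in [0, 1]. Setting s = f(s):
  7/20·s² + (101/340 − 1)·s + 6/17 = 0
  7/20·s² − (6/17 + 7/20)·s + 6/17 = 0
which factors as (s − 1)·(7/20·s − 6/17) = 0, giving roots s = 1 and s = (6/17)/(7/20) = 120/119. Since 120/119 ≥ 1, the smallest root in [0, 1] is s = 1.)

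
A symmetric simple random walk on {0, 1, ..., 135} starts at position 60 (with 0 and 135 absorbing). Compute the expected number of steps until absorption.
E[τ | X_0 = 60] = 4500

Let v_k = E[τ | X_0 = k]. Boundary: v_0 = v_135 = 0. Recurrence: v_k = 1 + (v_{k-1} + v_{k+1})/2 for 1 ≤ k ≤ 134. The particular solution to v_k − (v_{k-1} + v_{k+1})/2 = 1 is v_k = −k^2. Adding homogeneous solution A + B k and matching boundaries gives v_k = k (135 − k). Substituting k = 60: v_60 = 60 · 75 = 4500.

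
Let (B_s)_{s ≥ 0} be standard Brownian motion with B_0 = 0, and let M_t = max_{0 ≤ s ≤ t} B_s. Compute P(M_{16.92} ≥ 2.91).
P(M_{16.92} ≥ 2.91) = 2·P(B_{16.92} ≥ 2.91) = 2(1 − Φ(2.91/√16.92)) ≈ 0.4793

By the reflection principle for Brownian motion, P(M_t ≥ a) = 2 · P(B_t ≥ a) for a ≥ 0. Since B_t ~ N(0, t), P(B_t ≥ 2.91) = 1 − Φ(2.91/√t) = 1 − Φ(2.91/√16.92) = 1 − Φ(0.7074). So
  P(M_{16.92} ≥ 2.91) = 2(1 − Φ(0.7074)) ≈ 0.4793.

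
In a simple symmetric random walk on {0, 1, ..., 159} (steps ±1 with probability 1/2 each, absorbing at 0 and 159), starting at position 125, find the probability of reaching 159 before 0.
P(hit 159 before 0) = 125/159

Let u_k = P(hit 159 before 0 | start at k). Then u_0 = 0, u_159 = 1, and u_k = u_{k-1}/2 + u_{k+1}/2 for 1 ≤ k ≤ 158. This harmonic recurrence is solved by u_k = k/159, giving u_125 = 125/159.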